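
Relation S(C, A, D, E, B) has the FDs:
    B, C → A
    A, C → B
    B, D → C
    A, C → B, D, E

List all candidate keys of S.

{A, C} is a candidate key since {A, C}⁺ = {A, B, C, D, E} covers every attribute.
{B, C} is a candidate key since {B, C}⁺ = {A, B, C, D, E} covers every attribute.
{B, D} is a candidate key since {B, D}⁺ = {A, B, C, D, E} covers every attribute.
Any other superkey properly contains one of these, so there are no further candidate keys.

{A, C}, {B, C}, {B, D}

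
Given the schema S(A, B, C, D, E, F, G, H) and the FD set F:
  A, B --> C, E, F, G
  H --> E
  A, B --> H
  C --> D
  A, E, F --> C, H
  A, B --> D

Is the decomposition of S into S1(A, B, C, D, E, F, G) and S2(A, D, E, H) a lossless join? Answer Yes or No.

No

S1 ∩ S2 = {A, D, E}; its closure under F is {A, D, E}.
Neither S1 nor S2 is contained in that closure, so the decomposition is lossy.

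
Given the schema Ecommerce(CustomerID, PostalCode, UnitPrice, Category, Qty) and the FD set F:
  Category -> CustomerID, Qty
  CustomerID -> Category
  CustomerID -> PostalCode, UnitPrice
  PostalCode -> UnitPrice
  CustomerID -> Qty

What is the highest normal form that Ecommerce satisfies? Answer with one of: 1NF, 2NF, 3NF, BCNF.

Candidate keys: {Category}, {CustomerID}. Prime attributes: {Category, CustomerID}.
PostalCode -> UnitPrice breaks BCNF: {PostalCode}⁺ = {PostalCode, UnitPrice}, so {PostalCode} is not a superkey.
PostalCode -> UnitPrice determines the non-prime attribute {UnitPrice} from a non-superkey — 3NF is violated.
Every candidate key is a single attribute, so no partial dependency is possible; 2NF holds.

2NF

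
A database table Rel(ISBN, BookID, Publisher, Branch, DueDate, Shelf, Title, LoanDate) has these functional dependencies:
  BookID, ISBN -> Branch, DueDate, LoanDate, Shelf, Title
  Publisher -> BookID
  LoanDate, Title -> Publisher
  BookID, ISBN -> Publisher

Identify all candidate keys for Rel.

{BookID, ISBN}, {ISBN, LoanDate, Title}, {ISBN, Publisher}

{ISBN} never appears on the right of any FD, so every key must include it.
Closure of {BookID, ISBN} is {BookID, Branch, DueDate, ISBN, LoanDate, Publisher, Shelf, Title}, the whole schema; {BookID, ISBN} is a candidate key.
Closure of {ISBN, Publisher} is {BookID, Branch, DueDate, ISBN, LoanDate, Publisher, Shelf, Title}, the whole schema; {ISBN, Publisher} is a candidate key.
Closure of {ISBN, LoanDate, Title} is {BookID, Branch, DueDate, ISBN, LoanDate, Publisher, Shelf, Title}, the whole schema; {ISBN, LoanDate, Title} is a candidate key.
These are minimal and exhaustive — every other superkey contains one of them.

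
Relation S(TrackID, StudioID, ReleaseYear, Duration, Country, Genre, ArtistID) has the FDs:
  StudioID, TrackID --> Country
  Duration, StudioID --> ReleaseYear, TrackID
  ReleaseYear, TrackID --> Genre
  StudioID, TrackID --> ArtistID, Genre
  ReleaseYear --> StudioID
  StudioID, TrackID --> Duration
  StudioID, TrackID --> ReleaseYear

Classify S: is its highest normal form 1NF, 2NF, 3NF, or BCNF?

3NF

Candidate keys: {Duration, ReleaseYear}, {Duration, StudioID}, {ReleaseYear, TrackID}, {StudioID, TrackID}. Prime attributes: {Duration, ReleaseYear, StudioID, TrackID}.
ReleaseYear --> StudioID: {ReleaseYear}⁺ = {ReleaseYear, StudioID}, which is not all of the attributes, so the left side is not a superkey — BCNF is violated.
Its right-hand attributes {StudioID} are all prime, as are those of every other non-superkey FD — the relation is in 3NF.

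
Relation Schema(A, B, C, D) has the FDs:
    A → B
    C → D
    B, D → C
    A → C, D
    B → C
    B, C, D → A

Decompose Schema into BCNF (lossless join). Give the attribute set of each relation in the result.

{A, B, C}; {C, D}

Candidate keys of the original relation: {A}, {B}.
In {A, B, C, D}, {C} is not a superkey ({C}⁺ restricted to this set is {C, D}), so split on C → D into {C, D} and {A, B, C}.
{C, D} is in BCNF.
{A, B, C} is in BCNF.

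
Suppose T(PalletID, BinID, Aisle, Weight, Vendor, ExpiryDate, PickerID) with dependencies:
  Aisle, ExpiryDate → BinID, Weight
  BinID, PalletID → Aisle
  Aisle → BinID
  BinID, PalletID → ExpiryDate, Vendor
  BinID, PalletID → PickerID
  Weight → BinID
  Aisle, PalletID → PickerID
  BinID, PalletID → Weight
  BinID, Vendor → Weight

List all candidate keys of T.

{Aisle, PalletID}, {BinID, PalletID}, {PalletID, Weight}

No FD produces {PalletID}, so it must be in every candidate key.
Closure of {Aisle, PalletID} is {Aisle, BinID, ExpiryDate, PalletID, PickerID, Vendor, Weight}, the whole schema; {Aisle, PalletID} is a candidate key.
Closure of {BinID, PalletID} is {Aisle, BinID, ExpiryDate, PalletID, PickerID, Vendor, Weight}, the whole schema; {BinID, PalletID} is a candidate key.
Closure of {PalletID, Weight} is {Aisle, BinID, ExpiryDate, PalletID, PickerID, Vendor, Weight}, the whole schema; {PalletID, Weight} is a candidate key.
These are minimal and exhaustive — every other superkey contains one of them.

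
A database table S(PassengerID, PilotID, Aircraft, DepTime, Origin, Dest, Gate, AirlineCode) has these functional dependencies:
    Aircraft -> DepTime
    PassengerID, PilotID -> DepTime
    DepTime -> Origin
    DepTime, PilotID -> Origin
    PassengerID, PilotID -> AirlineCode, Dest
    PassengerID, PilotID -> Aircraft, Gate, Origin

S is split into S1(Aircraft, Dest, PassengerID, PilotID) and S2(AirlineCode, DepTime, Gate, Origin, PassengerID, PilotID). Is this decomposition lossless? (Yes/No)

The shared attributes are {PassengerID, PilotID} and {PassengerID, PilotID}⁺ = {Aircraft, AirlineCode, DepTime, Dest, Gate, Origin, PassengerID, PilotID}.
Since S1 ⊆ {Aircraft, AirlineCode, DepTime, Dest, Gate, Origin, PassengerID, PilotID}, the intersection is a superkey of S1; the decomposition is lossless.

Yes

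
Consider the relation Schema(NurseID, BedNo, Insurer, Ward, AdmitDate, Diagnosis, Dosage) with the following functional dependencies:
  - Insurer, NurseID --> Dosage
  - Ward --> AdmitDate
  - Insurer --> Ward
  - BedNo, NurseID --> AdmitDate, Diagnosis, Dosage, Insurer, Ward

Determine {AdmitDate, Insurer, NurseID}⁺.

{AdmitDate, Dosage, Insurer, NurseID, Ward}

Start with {AdmitDate, Insurer, NurseID}.
Insurer, NurseID --> Dosage applies; add {Dosage} → now {AdmitDate, Dosage, Insurer, NurseID}.
Insurer --> Ward applies; add {Ward} → now {AdmitDate, Dosage, Insurer, NurseID, Ward}.
No further FD applies.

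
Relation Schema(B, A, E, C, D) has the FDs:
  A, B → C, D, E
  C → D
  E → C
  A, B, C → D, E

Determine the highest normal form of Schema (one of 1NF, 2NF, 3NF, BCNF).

Candidate key: {A, B}. Prime attributes: {A, B}.
C → D breaks BCNF: {C}⁺ = {C, D}, so {C} is not a superkey.
Because {D} is non-prime and the left side of C → D is not a superkey, the relation is not in 3NF.
No non-prime attribute depends on a proper subset of any candidate key, so 2NF holds.

2NF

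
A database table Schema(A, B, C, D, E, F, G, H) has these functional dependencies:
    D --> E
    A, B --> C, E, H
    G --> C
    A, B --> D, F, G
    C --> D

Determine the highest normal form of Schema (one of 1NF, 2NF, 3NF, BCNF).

2NF

Candidate key: {A, B}. Prime attributes: {A, B}.
D --> E breaks BCNF: {D}⁺ = {D, E}, so {D} is not a superkey.
Because {E} is non-prime and the left side of D --> E is not a superkey, the relation is not in 3NF.
No proper subset of a key has a non-prime attribute in its closure, so there is no partial dependency; 2NF holds.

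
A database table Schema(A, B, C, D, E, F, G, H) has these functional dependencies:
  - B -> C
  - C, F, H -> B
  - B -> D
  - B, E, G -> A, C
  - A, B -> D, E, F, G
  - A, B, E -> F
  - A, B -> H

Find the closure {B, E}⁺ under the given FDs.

Start with {B, E}.
B -> C applies; add {C} → now {B, C, E}.
B -> D applies; add {D} → now {B, C, D, E}.
No further FD applies.

{B, C, D, E}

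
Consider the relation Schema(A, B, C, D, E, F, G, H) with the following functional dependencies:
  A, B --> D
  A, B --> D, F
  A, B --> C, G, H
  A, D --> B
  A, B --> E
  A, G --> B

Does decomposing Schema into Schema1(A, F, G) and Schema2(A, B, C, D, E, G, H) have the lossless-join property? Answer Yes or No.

Yes

The shared attributes are {A, G} and {A, G}⁺ = {A, B, C, D, E, F, G, H}.
Schema1 is contained in that closure, so Schema1 ∩ Schema2 --> Schema1 holds and the join is lossless.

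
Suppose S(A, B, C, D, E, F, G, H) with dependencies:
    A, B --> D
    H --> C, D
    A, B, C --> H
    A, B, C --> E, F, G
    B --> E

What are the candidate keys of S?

No FD produces {A, B}, so they must be in every candidate key.
{A, B, C} is a candidate key since {A, B, C}⁺ = {A, B, C, D, E, F, G, H} covers every attribute.
{A, B, H} is a candidate key since {A, B, H}⁺ = {A, B, C, D, E, F, G, H} covers every attribute.
Any other superkey properly contains one of these, so there are no further candidate keys.

{A, B, C}, {A, B, H}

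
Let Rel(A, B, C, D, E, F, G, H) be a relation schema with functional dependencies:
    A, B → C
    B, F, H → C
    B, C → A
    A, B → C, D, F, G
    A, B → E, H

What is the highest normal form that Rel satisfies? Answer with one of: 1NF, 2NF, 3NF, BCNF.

BCNF

Candidate keys: {A, B}, {B, C}, {B, F, H}. Prime attributes: {A, B, C, F, H}.
The left-hand side of every FD is a superkey, so BCNF is satisfied.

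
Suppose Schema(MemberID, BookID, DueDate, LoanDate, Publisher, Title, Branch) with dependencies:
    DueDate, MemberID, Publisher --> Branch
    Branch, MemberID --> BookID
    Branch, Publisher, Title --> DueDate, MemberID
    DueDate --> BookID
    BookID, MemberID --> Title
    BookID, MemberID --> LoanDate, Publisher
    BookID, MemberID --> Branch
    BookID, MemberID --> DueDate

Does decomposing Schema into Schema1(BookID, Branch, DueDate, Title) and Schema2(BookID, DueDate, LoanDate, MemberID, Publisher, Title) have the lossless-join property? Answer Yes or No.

The shared attributes are {BookID, DueDate, Title} and {BookID, DueDate, Title}⁺ = {BookID, DueDate, Title}.
Schema1 ⊄ {BookID, DueDate, Title} and Schema2 ⊄ {BookID, DueDate, Title}, so the split is lossy.

No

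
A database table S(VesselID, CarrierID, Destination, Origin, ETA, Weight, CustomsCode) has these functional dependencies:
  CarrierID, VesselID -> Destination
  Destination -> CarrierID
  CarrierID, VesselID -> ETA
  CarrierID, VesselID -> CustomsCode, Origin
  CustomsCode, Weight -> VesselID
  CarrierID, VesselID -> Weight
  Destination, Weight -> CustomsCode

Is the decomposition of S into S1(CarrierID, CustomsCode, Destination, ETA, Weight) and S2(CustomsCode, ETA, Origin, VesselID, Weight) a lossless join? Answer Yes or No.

No

S1 ∩ S2 = {CustomsCode, ETA, Weight}; its closure under F is {CustomsCode, ETA, VesselID, Weight}.
S1 ⊄ {CustomsCode, ETA, VesselID, Weight} and S2 ⊄ {CustomsCode, ETA, VesselID, Weight}, so the split is lossy.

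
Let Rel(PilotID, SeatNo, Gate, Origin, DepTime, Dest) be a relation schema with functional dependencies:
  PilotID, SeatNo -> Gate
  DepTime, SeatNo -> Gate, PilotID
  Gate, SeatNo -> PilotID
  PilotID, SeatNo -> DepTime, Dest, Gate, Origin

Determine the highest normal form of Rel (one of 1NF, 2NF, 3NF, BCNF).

Candidate keys: {DepTime, SeatNo}, {Gate, SeatNo}, {PilotID, SeatNo}. Prime attributes: {DepTime, Gate, PilotID, SeatNo}.
Every FD has a superkey on the left, so the relation is in BCNF.

BCNF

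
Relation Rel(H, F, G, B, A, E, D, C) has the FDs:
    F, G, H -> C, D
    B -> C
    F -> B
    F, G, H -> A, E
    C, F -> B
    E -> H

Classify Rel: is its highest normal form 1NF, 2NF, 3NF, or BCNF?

Candidate keys: {E, F, G}, {F, G, H}. Prime attributes: {E, F, G, H}.
For B -> C we have {B}⁺ = {B, C}; {B} is not a superkey, so BCNF fails.
Because {C} is non-prime and the left side of B -> C is not a superkey, the relation is not in 3NF.
{F} is a proper subset of the key {E, F, G}, and {F}⁺ contains the non-prime attributes {B, C} — a partial dependency, so 2NF is violated.

1NF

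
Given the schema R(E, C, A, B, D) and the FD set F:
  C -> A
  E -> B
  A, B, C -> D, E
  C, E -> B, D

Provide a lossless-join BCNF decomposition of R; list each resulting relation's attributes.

Candidate keys of the original relation: {B, C}, {C, E}.
In {A, B, C, D, E}, {C} is not a superkey ({C}⁺ restricted to this set is {A, C}), so split on C -> A into {A, C} and {B, C, D, E}.
{A, C} is in BCNF.
In {B, C, D, E}, {E} is not a superkey ({E}⁺ restricted to this set is {B, E}), so split on E -> B into {B, E} and {C, D, E}.
{B, E} is in BCNF.
{C, D, E} is in BCNF.

{A, C}; {B, E}; {C, D, E}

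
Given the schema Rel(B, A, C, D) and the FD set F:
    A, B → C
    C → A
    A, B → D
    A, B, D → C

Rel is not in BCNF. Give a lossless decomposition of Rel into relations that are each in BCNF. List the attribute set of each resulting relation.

{A, C}; {B, C, D}

Candidate keys of the original relation: {A, B}, {B, C}.
Within {A, B, C, D}: {C}⁺ ∩ {A, B, C, D} = {A, C}, not the whole set, so C → A violates BCNF; decompose into {A, C} and {B, C, D}.
{A, C} has no BCNF violation.
{B, C, D} has no BCNF violation.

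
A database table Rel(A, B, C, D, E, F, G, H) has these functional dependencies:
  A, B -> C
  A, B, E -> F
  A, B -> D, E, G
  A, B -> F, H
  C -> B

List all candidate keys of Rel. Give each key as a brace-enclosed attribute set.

{A, B}, {A, C}

No FD produces {A}, so it must be in every candidate key.
Closure of {A, B} is {A, B, C, D, E, F, G, H}, the whole schema; {A, B} is a candidate key.
Closure of {A, C} is {A, B, C, D, E, F, G, H}, the whole schema; {A, C} is a candidate key.
These are minimal and exhaustive — every other superkey contains one of them.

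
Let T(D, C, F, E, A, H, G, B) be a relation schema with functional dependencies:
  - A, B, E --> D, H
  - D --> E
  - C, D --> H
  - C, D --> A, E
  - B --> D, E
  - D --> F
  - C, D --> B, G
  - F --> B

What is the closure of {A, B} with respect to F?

{A, B, D, E, F, H}

Start with {A, B}.
B --> D, E applies; add {D, E} → now {A, B, D, E}.
D --> F applies; add {F} → now {A, B, D, E, F}.
A, B, E --> D, H applies; add {H} → now {A, B, D, E, F, H}.
No further FD applies.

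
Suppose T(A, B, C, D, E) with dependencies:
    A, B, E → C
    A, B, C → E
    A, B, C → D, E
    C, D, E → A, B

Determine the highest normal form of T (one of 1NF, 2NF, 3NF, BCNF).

BCNF

Candidate keys: {A, B, C}, {A, B, E}, {C, D, E}. Prime attributes: {A, B, C, D, E}.
Every FD has a superkey on the left, so the relation is in BCNF.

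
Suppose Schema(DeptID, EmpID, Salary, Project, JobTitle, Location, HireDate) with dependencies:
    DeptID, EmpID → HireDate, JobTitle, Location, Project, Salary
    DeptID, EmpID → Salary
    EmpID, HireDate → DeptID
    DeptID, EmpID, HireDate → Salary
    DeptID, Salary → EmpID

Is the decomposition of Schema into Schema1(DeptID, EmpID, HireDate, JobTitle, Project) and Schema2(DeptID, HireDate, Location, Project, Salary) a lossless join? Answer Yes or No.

Common attributes: {DeptID, HireDate, Project}; their closure is {DeptID, HireDate, Project}.
Neither Schema1 nor Schema2 is contained in that closure, so the decomposition is lossy.

No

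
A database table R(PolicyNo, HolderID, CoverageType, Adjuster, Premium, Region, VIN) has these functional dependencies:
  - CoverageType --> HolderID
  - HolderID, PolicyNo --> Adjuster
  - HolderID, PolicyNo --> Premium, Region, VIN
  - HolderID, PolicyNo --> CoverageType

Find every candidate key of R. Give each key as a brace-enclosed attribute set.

{CoverageType, PolicyNo}, {HolderID, PolicyNo}

{PolicyNo} never appears on the right of any FD, so every key must include it.
{CoverageType, PolicyNo}⁺ = {Adjuster, CoverageType, HolderID, PolicyNo, Premium, Region, VIN}, which is every attribute, so {CoverageType, PolicyNo} is a candidate key.
{HolderID, PolicyNo}⁺ = {Adjuster, CoverageType, HolderID, PolicyNo, Premium, Region, VIN}, which is every attribute, so {HolderID, PolicyNo} is a candidate key.
These are minimal and exhaustive — every other superkey contains one of them.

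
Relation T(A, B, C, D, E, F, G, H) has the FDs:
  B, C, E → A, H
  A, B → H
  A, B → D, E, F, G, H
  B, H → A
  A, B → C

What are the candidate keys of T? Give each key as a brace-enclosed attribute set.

{A, B}, {B, C, E}, {B, H}

No FD produces {B}, so it must be in every candidate key.
{A, B} is a candidate key since {A, B}⁺ = {A, B, C, D, E, F, G, H} covers every attribute.
{B, H} is a candidate key since {B, H}⁺ = {A, B, C, D, E, F, G, H} covers every attribute.
{B, C, E} is a candidate key since {B, C, E}⁺ = {A, B, C, D, E, F, G, H} covers every attribute.
These are minimal and exhaustive — every other superkey contains one of them.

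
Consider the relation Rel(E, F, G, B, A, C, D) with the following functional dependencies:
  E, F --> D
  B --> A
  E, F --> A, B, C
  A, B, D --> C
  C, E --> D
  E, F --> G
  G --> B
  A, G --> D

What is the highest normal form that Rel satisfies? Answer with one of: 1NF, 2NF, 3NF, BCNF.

2NF

Candidate key: {E, F}. Prime attributes: {E, F}.
B --> A breaks BCNF: {B}⁺ = {A, B}, so {B} is not a superkey.
B --> A determines the non-prime attribute {A} from a non-superkey — 3NF is violated.
Checking every proper subset of each key, none determines a non-prime attribute — 2NF is satisfied.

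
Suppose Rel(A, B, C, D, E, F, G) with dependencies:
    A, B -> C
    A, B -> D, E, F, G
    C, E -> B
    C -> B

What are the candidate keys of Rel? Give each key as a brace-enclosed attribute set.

{A, B}, {A, C}

Attributes never on any right-hand side: {A} — every candidate key must contain it.
{A, B}⁺ = {A, B, C, D, E, F, G}, which is every attribute, so {A, B} is a candidate key.
{A, C}⁺ = {A, B, C, D, E, F, G}, which is every attribute, so {A, C} is a candidate key.
No proper subset of any of these is a key, and no other minimal superkey exists.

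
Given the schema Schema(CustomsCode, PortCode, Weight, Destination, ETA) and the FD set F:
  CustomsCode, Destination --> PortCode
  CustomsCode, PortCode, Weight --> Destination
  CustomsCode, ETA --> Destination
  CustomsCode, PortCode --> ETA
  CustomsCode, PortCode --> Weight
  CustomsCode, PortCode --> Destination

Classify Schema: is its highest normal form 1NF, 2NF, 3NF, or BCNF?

Candidate keys: {CustomsCode, Destination}, {CustomsCode, ETA}, {CustomsCode, PortCode}. Prime attributes: {CustomsCode, Destination, ETA, PortCode}.
The left-hand side of every FD is a superkey, so BCNF is satisfied.

BCNF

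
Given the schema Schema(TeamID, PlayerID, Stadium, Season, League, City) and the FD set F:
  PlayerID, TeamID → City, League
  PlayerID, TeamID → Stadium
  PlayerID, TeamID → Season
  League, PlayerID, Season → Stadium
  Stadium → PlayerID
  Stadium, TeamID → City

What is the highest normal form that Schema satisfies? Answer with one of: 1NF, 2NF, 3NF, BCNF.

3NF

Candidate keys: {PlayerID, TeamID}, {Stadium, TeamID}. Prime attributes: {PlayerID, Stadium, TeamID}.
League, PlayerID, Season → Stadium breaks BCNF: {League, PlayerID, Season}⁺ = {League, PlayerID, Season, Stadium}, so {League, PlayerID, Season} is not a superkey.
But every attribute on its right side ({Stadium}) is prime, and the same holds for every other non-superkey FD, so 3NF still holds.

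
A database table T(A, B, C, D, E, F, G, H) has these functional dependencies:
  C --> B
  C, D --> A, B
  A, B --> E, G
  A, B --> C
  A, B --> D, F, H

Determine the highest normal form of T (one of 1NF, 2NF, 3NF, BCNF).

Candidate keys: {A, B}, {A, C}, {C, D}. Prime attributes: {A, B, C, D}.
C --> B breaks BCNF: {C}⁺ = {B, C}, so {C} is not a superkey.
Since {B} ⊆ prime attributes and every other non-superkey FD also has a prime right side, the schema is in 3NF.

3NF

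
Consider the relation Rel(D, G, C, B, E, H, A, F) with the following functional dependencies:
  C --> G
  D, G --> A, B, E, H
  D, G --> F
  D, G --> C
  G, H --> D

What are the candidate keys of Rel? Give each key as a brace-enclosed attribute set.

{C, D}, {C, H}, {D, G}, {G, H}

{C, D}⁺ = {A, B, C, D, E, F, G, H}, which is every attribute, so {C, D} is a candidate key.
{C, H}⁺ = {A, B, C, D, E, F, G, H}, which is every attribute, so {C, H} is a candidate key.
{D, G}⁺ = {A, B, C, D, E, F, G, H}, which is every attribute, so {D, G} is a candidate key.
{G, H}⁺ = {A, B, C, D, E, F, G, H}, which is every attribute, so {G, H} is a candidate key.
These are minimal and exhaustive — every other superkey contains one of them.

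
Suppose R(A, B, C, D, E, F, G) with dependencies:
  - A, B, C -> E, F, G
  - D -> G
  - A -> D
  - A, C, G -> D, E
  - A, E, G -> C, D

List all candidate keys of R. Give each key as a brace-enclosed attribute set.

{A, B} never appear on the right of any FD, so every key must include all of them.
Closure of {A, B, C} is {A, B, C, D, E, F, G}, the whole schema; {A, B, C} is a candidate key.
Closure of {A, B, E} is {A, B, C, D, E, F, G}, the whole schema; {A, B, E} is a candidate key.
No proper subset of any of these is a key, and no other minimal superkey exists.

{A, B, C}, {A, B, E}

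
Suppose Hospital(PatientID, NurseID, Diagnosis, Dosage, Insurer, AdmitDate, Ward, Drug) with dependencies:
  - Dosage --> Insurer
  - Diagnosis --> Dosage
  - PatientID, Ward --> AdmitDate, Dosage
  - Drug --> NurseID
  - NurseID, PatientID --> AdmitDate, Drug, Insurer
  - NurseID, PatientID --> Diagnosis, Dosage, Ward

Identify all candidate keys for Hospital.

{PatientID} never appears on the right of any FD, so every key must include it.
{Drug, PatientID}⁺ = {AdmitDate, Diagnosis, Dosage, Drug, Insurer, NurseID, PatientID, Ward} — all of the relation — so {Drug, PatientID} is a candidate key.
{NurseID, PatientID}⁺ = {AdmitDate, Diagnosis, Dosage, Drug, Insurer, NurseID, PatientID, Ward} — all of the relation — so {NurseID, PatientID} is a candidate key.
Any other superkey properly contains one of these, so there are no further candidate keys.

{Drug, PatientID}, {NurseID, PatientID}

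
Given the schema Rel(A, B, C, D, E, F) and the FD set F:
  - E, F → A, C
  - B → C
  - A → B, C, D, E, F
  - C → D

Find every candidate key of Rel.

{A} is a candidate key since {A}⁺ = {A, B, C, D, E, F} covers every attribute.
{E, F} is a candidate key since {E, F}⁺ = {A, B, C, D, E, F} covers every attribute.
No proper subset of any of these is a key, and no other minimal superkey exists.

{A}, {E, F}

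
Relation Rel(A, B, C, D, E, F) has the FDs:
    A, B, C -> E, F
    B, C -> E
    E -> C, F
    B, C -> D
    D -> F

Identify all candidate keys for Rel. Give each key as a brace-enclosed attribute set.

No FD produces {A, B}, so they must be in every candidate key.
{A, B, C}⁺ = {A, B, C, D, E, F}, which is every attribute, so {A, B, C} is a candidate key.
{A, B, E}⁺ = {A, B, C, D, E, F}, which is every attribute, so {A, B, E} is a candidate key.
No proper subset of any of these is a key, and no other minimal superkey exists.

{A, B, C}, {A, B, E}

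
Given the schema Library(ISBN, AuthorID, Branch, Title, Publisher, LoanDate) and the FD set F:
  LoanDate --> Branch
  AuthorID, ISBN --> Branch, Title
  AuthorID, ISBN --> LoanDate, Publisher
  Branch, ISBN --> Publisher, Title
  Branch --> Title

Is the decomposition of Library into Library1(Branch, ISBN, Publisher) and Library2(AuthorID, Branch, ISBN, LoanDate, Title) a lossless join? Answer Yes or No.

The shared attributes are {Branch, ISBN} and {Branch, ISBN}⁺ = {Branch, ISBN, Publisher, Title}.
Library1 is contained in that closure, so Library1 ∩ Library2 --> Library1 holds and the join is lossless.

Yes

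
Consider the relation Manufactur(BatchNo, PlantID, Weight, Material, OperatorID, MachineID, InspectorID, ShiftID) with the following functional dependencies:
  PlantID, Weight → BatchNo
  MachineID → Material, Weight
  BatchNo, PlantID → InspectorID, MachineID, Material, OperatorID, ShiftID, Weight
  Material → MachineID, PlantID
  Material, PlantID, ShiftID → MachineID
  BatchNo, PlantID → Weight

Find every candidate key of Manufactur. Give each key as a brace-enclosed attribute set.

{BatchNo, PlantID}, {MachineID}, {Material}, {PlantID, Weight}

{MachineID}⁺ = {BatchNo, InspectorID, MachineID, Material, OperatorID, PlantID, ShiftID, Weight}, which is every attribute, so {MachineID} is a candidate key.
{Material}⁺ = {BatchNo, InspectorID, MachineID, Material, OperatorID, PlantID, ShiftID, Weight}, which is every attribute, so {Material} is a candidate key.
{BatchNo, PlantID}⁺ = {BatchNo, InspectorID, MachineID, Material, OperatorID, PlantID, ShiftID, Weight}, which is every attribute, so {BatchNo, PlantID} is a candidate key.
{PlantID, Weight}⁺ = {BatchNo, InspectorID, MachineID, Material, OperatorID, PlantID, ShiftID, Weight}, which is every attribute, so {PlantID, Weight} is a candidate key.
These are minimal and exhaustive — every other superkey contains one of them.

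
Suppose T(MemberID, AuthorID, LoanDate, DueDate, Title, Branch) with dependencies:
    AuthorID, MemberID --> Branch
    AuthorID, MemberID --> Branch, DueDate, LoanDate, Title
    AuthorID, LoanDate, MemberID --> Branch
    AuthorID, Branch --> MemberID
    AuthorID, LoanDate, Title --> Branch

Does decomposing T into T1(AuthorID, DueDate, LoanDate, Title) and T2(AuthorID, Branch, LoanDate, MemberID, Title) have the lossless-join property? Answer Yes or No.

The shared attributes are {AuthorID, LoanDate, Title} and {AuthorID, LoanDate, Title}⁺ = {AuthorID, Branch, DueDate, LoanDate, MemberID, Title}.
T1 is contained in that closure, so T1 ∩ T2 --> T1 holds and the join is lossless.

Yes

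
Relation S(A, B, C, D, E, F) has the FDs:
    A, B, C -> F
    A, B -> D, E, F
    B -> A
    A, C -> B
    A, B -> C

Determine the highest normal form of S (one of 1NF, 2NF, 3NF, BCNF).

Candidate keys: {A, C}, {B}. Prime attributes: {A, B, C}.
Each dependency's left side is a superkey — BCNF holds.

BCNF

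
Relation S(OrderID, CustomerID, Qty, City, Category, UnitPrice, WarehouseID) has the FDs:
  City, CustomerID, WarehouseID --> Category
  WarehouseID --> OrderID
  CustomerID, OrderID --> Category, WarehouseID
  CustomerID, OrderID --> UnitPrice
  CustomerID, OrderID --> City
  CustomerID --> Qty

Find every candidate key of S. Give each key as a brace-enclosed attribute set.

{CustomerID, OrderID}, {CustomerID, WarehouseID}

Attributes never on any right-hand side: {CustomerID} — every candidate key must contain it.
Closure of {CustomerID, OrderID} is {Category, City, CustomerID, OrderID, Qty, UnitPrice, WarehouseID}, the whole schema; {CustomerID, OrderID} is a candidate key.
Closure of {CustomerID, WarehouseID} is {Category, City, CustomerID, OrderID, Qty, UnitPrice, WarehouseID}, the whole schema; {CustomerID, WarehouseID} is a candidate key.
These are minimal and exhaustive — every other superkey contains one of them.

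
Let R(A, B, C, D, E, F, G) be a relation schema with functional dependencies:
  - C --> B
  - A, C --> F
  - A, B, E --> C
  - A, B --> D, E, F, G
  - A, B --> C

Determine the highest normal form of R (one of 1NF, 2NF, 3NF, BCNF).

Candidate keys: {A, B}, {A, C}. Prime attributes: {A, B, C}.
C --> B breaks BCNF: {C}⁺ = {B, C}, so {C} is not a superkey.
But every attribute on its right side ({B}) is prime, and the same holds for every other non-superkey FD, so 3NF still holds.

3NF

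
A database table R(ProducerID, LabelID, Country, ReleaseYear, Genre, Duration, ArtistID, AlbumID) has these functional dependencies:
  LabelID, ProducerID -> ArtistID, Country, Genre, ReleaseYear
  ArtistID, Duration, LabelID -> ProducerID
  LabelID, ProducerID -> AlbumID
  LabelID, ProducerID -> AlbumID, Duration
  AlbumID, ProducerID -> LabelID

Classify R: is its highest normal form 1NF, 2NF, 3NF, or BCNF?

BCNF

Candidate keys: {AlbumID, ProducerID}, {ArtistID, Duration, LabelID}, {LabelID, ProducerID}. Prime attributes: {AlbumID, ArtistID, Duration, LabelID, ProducerID}.
The left-hand side of every FD is a superkey, so BCNF is satisfied.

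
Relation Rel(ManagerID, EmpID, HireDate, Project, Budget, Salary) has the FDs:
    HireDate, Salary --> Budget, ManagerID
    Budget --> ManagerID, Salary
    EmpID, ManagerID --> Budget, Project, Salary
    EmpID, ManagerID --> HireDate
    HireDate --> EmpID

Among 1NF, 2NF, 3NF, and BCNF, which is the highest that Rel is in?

3NF

Candidate keys: {Budget, EmpID}, {Budget, HireDate}, {EmpID, ManagerID}, {HireDate, ManagerID}, {HireDate, Salary}. Prime attributes: {Budget, EmpID, HireDate, ManagerID, Salary}.
Budget --> ManagerID, Salary breaks BCNF: {Budget}⁺ = {Budget, ManagerID, Salary}, so {Budget} is not a superkey.
But every attribute on its right side ({ManagerID, Salary}) is prime, and the same holds for every other non-superkey FD, so 3NF still holds.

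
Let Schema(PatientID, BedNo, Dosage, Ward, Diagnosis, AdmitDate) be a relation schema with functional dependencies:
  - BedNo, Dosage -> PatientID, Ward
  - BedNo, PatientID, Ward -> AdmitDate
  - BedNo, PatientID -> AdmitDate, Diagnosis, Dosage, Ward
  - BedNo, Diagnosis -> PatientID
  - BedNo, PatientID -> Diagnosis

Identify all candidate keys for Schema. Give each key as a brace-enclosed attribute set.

{BedNo, Diagnosis}, {BedNo, Dosage}, {BedNo, PatientID}

No FD produces {BedNo}, so it must be in every candidate key.
{BedNo, Diagnosis} is a candidate key since {BedNo, Diagnosis}⁺ = {AdmitDate, BedNo, Diagnosis, Dosage, PatientID, Ward} covers every attribute.
{BedNo, Dosage} is a candidate key since {BedNo, Dosage}⁺ = {AdmitDate, BedNo, Diagnosis, Dosage, PatientID, Ward} covers every attribute.
{BedNo, PatientID} is a candidate key since {BedNo, PatientID}⁺ = {AdmitDate, BedNo, Diagnosis, Dosage, PatientID, Ward} covers every attribute.
No proper subset of any of these is a key, and no other minimal superkey exists.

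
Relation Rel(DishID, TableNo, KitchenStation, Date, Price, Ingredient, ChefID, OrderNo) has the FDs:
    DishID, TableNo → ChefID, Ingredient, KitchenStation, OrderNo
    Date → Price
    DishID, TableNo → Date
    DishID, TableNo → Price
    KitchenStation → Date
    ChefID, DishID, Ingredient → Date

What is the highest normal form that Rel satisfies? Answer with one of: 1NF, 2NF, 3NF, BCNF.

2NF

Candidate key: {DishID, TableNo}. Prime attributes: {DishID, TableNo}.
Date → Price: {Date}⁺ = {Date, Price}, which is not all of the attributes, so the left side is not a superkey — BCNF is violated.
Date → Price has non-prime {Price} on the right and a non-superkey on the left, so 3NF fails.
No proper subset of a key has a non-prime attribute in its closure, so there is no partial dependency; 2NF holds.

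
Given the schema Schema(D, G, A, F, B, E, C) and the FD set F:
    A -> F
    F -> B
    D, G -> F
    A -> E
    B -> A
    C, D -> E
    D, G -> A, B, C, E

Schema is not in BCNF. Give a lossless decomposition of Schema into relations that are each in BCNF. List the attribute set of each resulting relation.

Candidate key of the original relation: {D, G}.
In {A, B, C, D, E, F, G}, {A} is not a superkey ({A}⁺ restricted to this set is {A, B, E, F}), so split on A -> B, E, F into {A, B, E, F} and {A, C, D, G}.
{A, B, E, F} is in BCNF.
{A, C, D, G} is in BCNF.

{A, B, E, F}; {A, C, D, G}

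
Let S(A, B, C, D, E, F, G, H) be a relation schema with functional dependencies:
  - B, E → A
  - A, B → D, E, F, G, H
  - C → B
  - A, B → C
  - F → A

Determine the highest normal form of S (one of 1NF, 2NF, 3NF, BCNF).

3NF

Candidate keys: {A, B}, {A, C}, {B, E}, {B, F}, {C, E}, {C, F}. Prime attributes: {A, B, C, E, F}.
For C → B we have {C}⁺ = {B, C}; {C} is not a superkey, so BCNF fails.
Its right-hand attributes {B} are all prime, as are those of every other non-superkey FD — the relation is in 3NF.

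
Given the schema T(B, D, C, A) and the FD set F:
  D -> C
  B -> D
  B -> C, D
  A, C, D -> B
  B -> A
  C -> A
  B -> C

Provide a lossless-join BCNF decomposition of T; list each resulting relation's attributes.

{A, C}; {B, C, D}

Candidate keys of the original relation: {B}, {D}.
In {A, B, C, D}, {C} is not a superkey ({C}⁺ restricted to this set is {A, C}), so split on C -> A into {A, C} and {B, C, D}.
{A, C}: every determinant is a superkey — BCNF.
{B, C, D}: every determinant is a superkey — BCNF.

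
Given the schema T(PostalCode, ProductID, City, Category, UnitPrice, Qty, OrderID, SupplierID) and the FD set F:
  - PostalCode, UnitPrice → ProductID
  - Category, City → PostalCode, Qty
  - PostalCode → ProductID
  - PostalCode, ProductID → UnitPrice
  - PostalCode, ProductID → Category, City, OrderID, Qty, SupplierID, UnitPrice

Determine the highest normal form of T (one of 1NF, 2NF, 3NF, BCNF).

BCNF

Candidate keys: {Category, City}, {PostalCode}. Prime attributes: {Category, City, PostalCode}.
The left-hand side of every FD is a superkey, so BCNF is satisfied.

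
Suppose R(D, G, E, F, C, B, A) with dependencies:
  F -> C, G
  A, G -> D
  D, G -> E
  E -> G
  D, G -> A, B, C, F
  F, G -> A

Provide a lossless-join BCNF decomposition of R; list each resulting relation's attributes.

Candidate keys of the original relation: {A, E}, {A, G}, {D, E}, {D, G}, {F}.
In {A, B, C, D, E, F, G}, {E} is not a superkey ({E}⁺ restricted to this set is {E, G}), so split on E -> G into {E, G} and {A, B, C, D, E, F}.
{E, G}: every determinant is a superkey — BCNF.
{A, B, C, D, E, F}: every determinant is a superkey — BCNF.

{A, B, C, D, E, F}; {E, G}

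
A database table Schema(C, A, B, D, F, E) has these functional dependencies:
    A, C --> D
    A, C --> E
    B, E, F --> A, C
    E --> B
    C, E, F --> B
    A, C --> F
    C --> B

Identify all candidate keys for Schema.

{A, C}⁺ = {A, B, C, D, E, F} — all of the relation — so {A, C} is a candidate key.
{E, F}⁺ = {A, B, C, D, E, F} — all of the relation — so {E, F} is a candidate key.
These are minimal and exhaustive — every other superkey contains one of them.

{A, C}, {E, F}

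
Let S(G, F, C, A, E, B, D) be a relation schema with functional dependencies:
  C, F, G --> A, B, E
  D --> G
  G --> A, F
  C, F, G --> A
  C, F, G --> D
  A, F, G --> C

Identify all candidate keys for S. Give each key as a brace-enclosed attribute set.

{D}, {G}

Closure of {D} is {A, B, C, D, E, F, G}, the whole schema; {D} is a candidate key.
Closure of {G} is {A, B, C, D, E, F, G}, the whole schema; {G} is a candidate key.
No proper subset of any of these is a key, and no other minimal superkey exists.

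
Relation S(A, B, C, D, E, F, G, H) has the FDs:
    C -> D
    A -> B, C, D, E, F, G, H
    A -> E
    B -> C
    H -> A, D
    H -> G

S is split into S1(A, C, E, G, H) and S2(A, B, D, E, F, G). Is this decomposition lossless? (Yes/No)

S1 ∩ S2 = {A, E, G}; its closure under F is {A, B, C, D, E, F, G, H}.
S1 is contained in that closure, so S1 ∩ S2 -> S1 holds and the join is lossless.

Yes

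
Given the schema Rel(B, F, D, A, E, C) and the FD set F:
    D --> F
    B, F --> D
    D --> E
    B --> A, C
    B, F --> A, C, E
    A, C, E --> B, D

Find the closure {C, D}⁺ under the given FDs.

{C, D, E, F}

Start with {C, D}.
D --> F applies; add {F} → now {C, D, F}.
D --> E applies; add {E} → now {C, D, E, F}.
No further FD applies.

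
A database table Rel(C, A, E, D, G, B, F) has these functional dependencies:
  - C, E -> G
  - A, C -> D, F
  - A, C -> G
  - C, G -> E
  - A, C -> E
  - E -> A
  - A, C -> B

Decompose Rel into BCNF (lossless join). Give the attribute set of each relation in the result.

Candidate keys of the original relation: {A, C}, {C, E}, {C, G}.
{A, B, C, D, E, F, G}: {E} determines {A, E} here but is not a superkey — split on E -> A, giving {A, E} and {B, C, D, E, F, G}.
{A, E}: every determinant is a superkey — BCNF.
{B, C, D, E, F, G}: every determinant is a superkey — BCNF.

{A, E}; {B, C, D, E, F, G}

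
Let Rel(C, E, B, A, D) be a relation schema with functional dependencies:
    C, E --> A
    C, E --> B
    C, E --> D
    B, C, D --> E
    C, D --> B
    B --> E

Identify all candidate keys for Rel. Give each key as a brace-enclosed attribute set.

{C} never appears on the right of any FD, so every key must include it.
{B, C}⁺ = {A, B, C, D, E}, which is every attribute, so {B, C} is a candidate key.
{C, D}⁺ = {A, B, C, D, E}, which is every attribute, so {C, D} is a candidate key.
{C, E}⁺ = {A, B, C, D, E}, which is every attribute, so {C, E} is a candidate key.
These are minimal and exhaustive — every other superkey contains one of them.

{B, C}, {C, D}, {C, E}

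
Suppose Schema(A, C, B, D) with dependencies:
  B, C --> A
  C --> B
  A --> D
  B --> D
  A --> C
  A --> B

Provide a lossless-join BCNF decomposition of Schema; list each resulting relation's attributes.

{A, B, C}; {B, D}

Candidate keys of the original relation: {A}, {C}.
In {A, B, C, D}, {B} is not a superkey ({B}⁺ restricted to this set is {B, D}), so split on B --> D into {B, D} and {A, B, C}.
{B, D} has no BCNF violation.
{A, B, C} has no BCNF violation.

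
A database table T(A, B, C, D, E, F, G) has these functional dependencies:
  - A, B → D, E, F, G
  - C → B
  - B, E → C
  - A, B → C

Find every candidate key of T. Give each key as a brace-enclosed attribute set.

{A, B}, {A, C}

{A} never appears on the right of any FD, so every key must include it.
{A, B}⁺ = {A, B, C, D, E, F, G} — all of the relation — so {A, B} is a candidate key.
{A, C}⁺ = {A, B, C, D, E, F, G} — all of the relation — so {A, C} is a candidate key.
Any other superkey properly contains one of these, so there are no further candidate keys.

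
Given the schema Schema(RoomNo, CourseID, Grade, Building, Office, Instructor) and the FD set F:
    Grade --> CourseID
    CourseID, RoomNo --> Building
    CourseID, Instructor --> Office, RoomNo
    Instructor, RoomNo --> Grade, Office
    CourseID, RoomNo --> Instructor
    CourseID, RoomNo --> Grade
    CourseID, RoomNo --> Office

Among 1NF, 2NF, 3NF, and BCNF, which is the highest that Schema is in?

Candidate keys: {CourseID, Instructor}, {CourseID, RoomNo}, {Grade, Instructor}, {Grade, RoomNo}, {Instructor, RoomNo}. Prime attributes: {CourseID, Grade, Instructor, RoomNo}.
Grade --> CourseID: {Grade}⁺ = {CourseID, Grade}, which is not all of the attributes, so the left side is not a superkey — BCNF is violated.
Since {CourseID} ⊆ prime attributes and every other non-superkey FD also has a prime right side, the schema is in 3NF.

3NF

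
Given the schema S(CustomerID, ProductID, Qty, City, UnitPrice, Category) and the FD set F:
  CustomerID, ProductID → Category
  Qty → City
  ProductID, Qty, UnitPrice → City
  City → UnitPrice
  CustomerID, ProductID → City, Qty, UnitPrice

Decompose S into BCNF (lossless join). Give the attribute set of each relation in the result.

Candidate key of the original relation: {CustomerID, ProductID}.
{Category, City, CustomerID, ProductID, Qty, UnitPrice}: {Qty} determines {City, Qty, UnitPrice} here but is not a superkey — split on Qty → City, UnitPrice, giving {City, Qty, UnitPrice} and {Category, CustomerID, ProductID, Qty}.
{City, Qty, UnitPrice}: {City} determines {City, UnitPrice} here but is not a superkey — split on City → UnitPrice, giving {City, UnitPrice} and {City, Qty}.
{City, UnitPrice}: every determinant is a superkey — BCNF.
{City, Qty}: every determinant is a superkey — BCNF.
{Category, CustomerID, ProductID, Qty}: every determinant is a superkey — BCNF.

{Category, CustomerID, ProductID, Qty}; {City, Qty}; {City, UnitPrice}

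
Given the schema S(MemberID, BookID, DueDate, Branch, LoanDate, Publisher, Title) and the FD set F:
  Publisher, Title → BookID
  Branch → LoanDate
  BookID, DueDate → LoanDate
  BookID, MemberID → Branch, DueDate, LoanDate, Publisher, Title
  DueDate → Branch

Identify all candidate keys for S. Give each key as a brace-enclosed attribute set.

{BookID, MemberID}, {MemberID, Publisher, Title}

Attributes never on any right-hand side: {MemberID} — every candidate key must contain it.
{BookID, MemberID}⁺ = {BookID, Branch, DueDate, LoanDate, MemberID, Publisher, Title} — all of the relation — so {BookID, MemberID} is a candidate key.
{MemberID, Publisher, Title}⁺ = {BookID, Branch, DueDate, LoanDate, MemberID, Publisher, Title} — all of the relation — so {MemberID, Publisher, Title} is a candidate key.
No proper subset of any of these is a key, and no other minimal superkey exists.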